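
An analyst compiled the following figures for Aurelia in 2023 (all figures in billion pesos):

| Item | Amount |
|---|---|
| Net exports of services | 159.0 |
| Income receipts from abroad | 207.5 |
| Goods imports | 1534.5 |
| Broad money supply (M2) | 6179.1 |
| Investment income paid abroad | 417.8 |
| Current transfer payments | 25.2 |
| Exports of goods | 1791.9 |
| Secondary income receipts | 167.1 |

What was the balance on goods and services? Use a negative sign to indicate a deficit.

416.4

Goods balance = 1791.9 - 1534.5 = 257.4
Services balance = 159.0
Trade balance (goods + services) = 257.4 + 159.0 = 416.4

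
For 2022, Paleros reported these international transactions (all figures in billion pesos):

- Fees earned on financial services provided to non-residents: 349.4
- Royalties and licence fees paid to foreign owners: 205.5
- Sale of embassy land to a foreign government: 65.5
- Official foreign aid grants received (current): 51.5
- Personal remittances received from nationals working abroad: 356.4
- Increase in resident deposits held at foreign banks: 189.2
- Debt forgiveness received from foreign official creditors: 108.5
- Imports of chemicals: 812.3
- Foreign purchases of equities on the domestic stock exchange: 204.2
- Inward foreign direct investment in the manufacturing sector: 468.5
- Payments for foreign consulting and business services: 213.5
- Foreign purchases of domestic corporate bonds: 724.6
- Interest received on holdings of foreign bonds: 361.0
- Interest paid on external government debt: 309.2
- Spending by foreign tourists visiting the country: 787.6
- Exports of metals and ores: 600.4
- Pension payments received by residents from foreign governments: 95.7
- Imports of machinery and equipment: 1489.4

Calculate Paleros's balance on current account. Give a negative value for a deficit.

Goods: -812.3 + 600.4 - 1489.4 = -1701.3
Services: 349.4 - 213.5 + 787.6 - 205.5 = 718.0
Primary income: 361.0 - 309.2 = 51.8
Secondary income: 356.4 + 95.7 + 51.5 = 503.6
Current account = (-1701.3) + 718.0 + 51.8 + 503.6 = -427.9
(Excluded from the current account — capital account: sale of embassy land to a foreign government 65.5, debt forgiveness received from foreign official creditors 108.5; financial account: increase in resident deposits held at foreign banks 189.2, foreign purchases of equities on the domestic stock exchange 204.2, inward foreign direct investment in the manufacturing sector 468.5, foreign purchases of domestic corporate bonds 724.6.)

-427.9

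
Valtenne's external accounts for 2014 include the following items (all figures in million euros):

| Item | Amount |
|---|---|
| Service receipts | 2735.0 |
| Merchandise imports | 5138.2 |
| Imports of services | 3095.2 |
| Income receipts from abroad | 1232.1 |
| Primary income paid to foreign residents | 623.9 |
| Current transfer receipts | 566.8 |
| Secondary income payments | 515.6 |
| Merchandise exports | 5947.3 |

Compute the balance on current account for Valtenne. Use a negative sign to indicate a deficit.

Goods balance = 5947.3 - 5138.2 = 809.1
Services balance = 2735.0 - 3095.2 = -360.2
Trade balance (goods + services) = 809.1 + (-360.2) = 448.9
Net primary income = 1232.1 - 623.9 = 608.2
Net secondary income = 566.8 - 515.6 = 51.2
Current account = 448.9 + 608.2 + 51.2 = 1108.3

1108.3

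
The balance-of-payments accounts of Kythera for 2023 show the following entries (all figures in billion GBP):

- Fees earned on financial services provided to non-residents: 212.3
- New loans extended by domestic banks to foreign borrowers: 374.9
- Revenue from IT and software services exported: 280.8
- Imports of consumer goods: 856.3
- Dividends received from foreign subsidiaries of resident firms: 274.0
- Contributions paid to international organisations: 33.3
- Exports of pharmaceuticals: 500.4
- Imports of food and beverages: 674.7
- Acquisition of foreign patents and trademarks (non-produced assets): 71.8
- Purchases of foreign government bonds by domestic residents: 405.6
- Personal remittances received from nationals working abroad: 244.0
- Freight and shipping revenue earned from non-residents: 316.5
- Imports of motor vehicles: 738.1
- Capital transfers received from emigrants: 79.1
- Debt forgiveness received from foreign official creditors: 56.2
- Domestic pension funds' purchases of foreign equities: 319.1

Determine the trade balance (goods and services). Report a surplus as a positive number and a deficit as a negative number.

Goods: -856.3 - 738.1 - 674.7 + 500.4 = -1768.7
Services: 316.5 + 280.8 + 212.3 = 809.6
Trade balance = -1768.7 + 809.6 = -959.1
(Excluded from the trade balance — financial account: new loans extended by domestic banks to foreign borrowers 374.9, purchases of foreign government bonds by domestic residents 405.6, domestic pension funds' purchases of foreign equities 319.1; primary income: dividends received from foreign subsidiaries of resident firms 274.0; secondary income: contributions paid to international organisations 33.3, personal remittances received from nationals working abroad 244.0; capital account: acquisition of foreign patents and trademarks (non-produced assets) 71.8, capital transfers received from emigrants 79.1, debt forgiveness received from foreign official creditors 56.2.)

-959.1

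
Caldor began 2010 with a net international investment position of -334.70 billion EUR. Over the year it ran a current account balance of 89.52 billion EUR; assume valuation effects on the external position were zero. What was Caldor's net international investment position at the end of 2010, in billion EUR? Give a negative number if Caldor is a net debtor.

With no valuation effects, change in NIIP = current account = 89.52
End-of-year NIIP = -334.70 + 89.52 = -245.18

-245.18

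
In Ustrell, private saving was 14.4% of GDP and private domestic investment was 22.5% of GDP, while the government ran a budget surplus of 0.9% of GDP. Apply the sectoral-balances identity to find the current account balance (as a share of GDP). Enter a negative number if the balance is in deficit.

By the sectoral-balances identity, CA = (S_private - I) + (T - G).
Private balance = 14.4 - 22.5 = -8.1
Government balance (T - G) = 0.9
CA = -8.1 + 0.9 = -7.2

-7.2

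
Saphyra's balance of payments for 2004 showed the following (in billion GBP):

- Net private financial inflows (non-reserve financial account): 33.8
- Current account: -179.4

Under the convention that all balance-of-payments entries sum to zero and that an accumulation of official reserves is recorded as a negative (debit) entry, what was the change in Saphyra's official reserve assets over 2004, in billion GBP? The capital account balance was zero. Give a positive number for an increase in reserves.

Official reserve transactions balance = -((-179.4) + 33.8) = 145.6
An accumulation of reserves is recorded as a debit (negative entry), so the change in the stock of reserves is the negative of that balance.
Change in official reserves = -(145.6) = -145.6

-145.6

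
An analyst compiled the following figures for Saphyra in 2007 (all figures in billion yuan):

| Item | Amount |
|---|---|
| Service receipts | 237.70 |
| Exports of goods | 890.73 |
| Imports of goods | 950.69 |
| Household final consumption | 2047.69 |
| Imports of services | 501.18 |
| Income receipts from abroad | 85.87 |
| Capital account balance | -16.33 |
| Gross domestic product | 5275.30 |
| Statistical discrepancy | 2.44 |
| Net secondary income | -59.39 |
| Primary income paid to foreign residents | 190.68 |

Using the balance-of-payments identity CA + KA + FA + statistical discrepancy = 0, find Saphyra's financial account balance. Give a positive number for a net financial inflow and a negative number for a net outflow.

501.53

Goods balance = 890.73 - 950.69 = -59.96
Services balance = 237.70 - 501.18 = -263.48
Trade balance (goods + services) = -59.96 + (-263.48) = -323.44
Net primary income = 85.87 - 190.68 = -104.81
Net secondary income = -59.39
Current account = -323.44 + (-104.81) + (-59.39) = -487.64
Financial account = -(-487.64 + (-16.33) + 2.44) = 501.53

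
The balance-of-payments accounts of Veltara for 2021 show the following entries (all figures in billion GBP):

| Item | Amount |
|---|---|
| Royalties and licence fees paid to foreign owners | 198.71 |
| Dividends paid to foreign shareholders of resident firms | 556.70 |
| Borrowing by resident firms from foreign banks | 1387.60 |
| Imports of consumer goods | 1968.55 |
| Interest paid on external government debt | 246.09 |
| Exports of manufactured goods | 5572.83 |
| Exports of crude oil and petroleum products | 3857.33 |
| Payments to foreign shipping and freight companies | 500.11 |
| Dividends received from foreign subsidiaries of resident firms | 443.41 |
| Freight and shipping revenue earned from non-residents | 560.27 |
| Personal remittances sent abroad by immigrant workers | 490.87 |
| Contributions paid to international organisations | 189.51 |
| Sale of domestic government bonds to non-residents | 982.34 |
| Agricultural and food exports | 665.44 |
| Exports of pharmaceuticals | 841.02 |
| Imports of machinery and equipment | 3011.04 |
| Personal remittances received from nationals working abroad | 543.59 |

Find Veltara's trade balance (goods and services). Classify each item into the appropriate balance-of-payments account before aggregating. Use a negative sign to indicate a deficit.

Goods: 665.44 - 3011.04 + 841.02 + 5572.83 - 1968.55 + 3857.33 = 5957.03
Services: 560.27 - 500.11 - 198.71 = -138.55
Trade balance = 5957.03 + (-138.55) = 5818.48
(Excluded from the trade balance — primary income: dividends paid to foreign shareholders of resident firms 556.70, interest paid on external government debt 246.09, dividends received from foreign subsidiaries of resident firms 443.41; financial account: borrowing by resident firms from foreign banks 1387.60, sale of domestic government bonds to non-residents 982.34; secondary income: personal remittances sent abroad by immigrant workers 490.87, contributions paid to international organisations 189.51, personal remittances received from nationals working abroad 543.59.)

5818.48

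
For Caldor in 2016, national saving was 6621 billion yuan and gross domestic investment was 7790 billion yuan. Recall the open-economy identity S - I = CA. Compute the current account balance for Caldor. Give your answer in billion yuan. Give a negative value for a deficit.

S - I = CA (net lending to the rest of the world).
CA = S - I = 6621 - 7790 = -1169

-1169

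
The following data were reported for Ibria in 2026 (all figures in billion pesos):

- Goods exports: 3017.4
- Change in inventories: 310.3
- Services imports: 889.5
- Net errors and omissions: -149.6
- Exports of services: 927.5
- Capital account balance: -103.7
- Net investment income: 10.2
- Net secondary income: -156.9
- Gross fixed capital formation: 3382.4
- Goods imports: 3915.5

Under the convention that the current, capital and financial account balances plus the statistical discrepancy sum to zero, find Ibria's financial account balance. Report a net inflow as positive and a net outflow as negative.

Goods balance = 3017.4 - 3915.5 = -898.1
Services balance = 927.5 - 889.5 = 38.0
Trade balance (goods + services) = -898.1 + 38.0 = -860.1
Net primary income = 10.2
Net secondary income = -156.9
Current account = -860.1 + 10.2 + (-156.9) = -1006.8
Financial account = -(-1006.8 + (-103.7) + (-149.6)) = 1260.1

1260.1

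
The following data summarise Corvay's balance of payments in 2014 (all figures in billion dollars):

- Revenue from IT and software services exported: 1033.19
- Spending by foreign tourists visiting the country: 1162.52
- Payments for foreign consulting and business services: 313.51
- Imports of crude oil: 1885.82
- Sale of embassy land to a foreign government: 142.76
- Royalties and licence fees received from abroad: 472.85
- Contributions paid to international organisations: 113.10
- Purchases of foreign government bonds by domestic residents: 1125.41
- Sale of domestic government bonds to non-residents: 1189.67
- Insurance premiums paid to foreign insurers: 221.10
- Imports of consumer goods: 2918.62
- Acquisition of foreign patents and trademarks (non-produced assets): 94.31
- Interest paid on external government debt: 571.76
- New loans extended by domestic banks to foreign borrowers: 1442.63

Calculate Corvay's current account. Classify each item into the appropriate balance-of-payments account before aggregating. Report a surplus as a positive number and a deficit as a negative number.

Goods: -2918.62 - 1885.82 = -4804.44
Services: -313.51 + 1162.52 + 472.85 - 221.10 + 1033.19 = 2133.95
Primary income: -571.76
Secondary income: -113.10
Current account = (-4804.44) + 2133.95 + (-571.76) + (-113.10) = -3355.35
(Excluded from the current account — capital account: sale of embassy land to a foreign government 142.76, acquisition of foreign patents and trademarks (non-produced assets) 94.31; financial account: purchases of foreign government bonds by domestic residents 1125.41, sale of domestic government bonds to non-residents 1189.67, new loans extended by domestic banks to foreign borrowers 1442.63.)

-3355.35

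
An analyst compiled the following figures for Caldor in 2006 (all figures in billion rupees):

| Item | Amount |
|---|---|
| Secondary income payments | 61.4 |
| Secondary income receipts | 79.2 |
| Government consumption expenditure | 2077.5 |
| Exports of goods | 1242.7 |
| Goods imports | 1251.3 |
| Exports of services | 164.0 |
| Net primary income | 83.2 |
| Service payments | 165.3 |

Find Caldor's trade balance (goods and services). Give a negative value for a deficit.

-9.9

Goods balance = 1242.7 - 1251.3 = -8.6
Services balance = 164.0 - 165.3 = -1.3
Trade balance (goods + services) = -8.6 + (-1.3) = -9.9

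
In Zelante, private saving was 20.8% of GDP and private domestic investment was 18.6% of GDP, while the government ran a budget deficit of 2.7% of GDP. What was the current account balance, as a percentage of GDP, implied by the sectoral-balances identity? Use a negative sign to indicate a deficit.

By the sectoral-balances identity, CA = (S_private - I) + (T - G).
Private balance = 20.8 - 18.6 = 2.2
Government balance (T - G) = -2.7
CA = 2.2 + (-2.7) = -0.5

-0.5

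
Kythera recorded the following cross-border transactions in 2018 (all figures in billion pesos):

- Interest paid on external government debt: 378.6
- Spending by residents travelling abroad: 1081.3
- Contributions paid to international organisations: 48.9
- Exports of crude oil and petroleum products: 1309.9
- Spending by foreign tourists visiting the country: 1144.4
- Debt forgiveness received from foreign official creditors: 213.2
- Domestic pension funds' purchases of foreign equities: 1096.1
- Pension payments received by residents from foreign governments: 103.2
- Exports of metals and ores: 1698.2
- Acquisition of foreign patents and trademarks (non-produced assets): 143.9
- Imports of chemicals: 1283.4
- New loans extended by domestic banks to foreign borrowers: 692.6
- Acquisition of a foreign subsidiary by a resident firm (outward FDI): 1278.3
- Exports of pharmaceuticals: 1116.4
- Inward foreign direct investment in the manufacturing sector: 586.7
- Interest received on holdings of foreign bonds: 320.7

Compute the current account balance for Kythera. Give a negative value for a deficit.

Goods: 1698.2 + 1116.4 - 1283.4 + 1309.9 = 2841.1
Services: 1144.4 - 1081.3 = 63.1
Primary income: -378.6 + 320.7 = -57.9
Secondary income: -48.9 + 103.2 = 54.3
Current account = 2841.1 + 63.1 + (-57.9) + 54.3 = 2900.6
(Excluded from the current account — capital account: debt forgiveness received from foreign official creditors 213.2, acquisition of foreign patents and trademarks (non-produced assets) 143.9; financial account: domestic pension funds' purchases of foreign equities 1096.1, new loans extended by domestic banks to foreign borrowers 692.6, acquisition of a foreign subsidiary by a resident firm (outward FDI) 1278.3, inward foreign direct investment in the manufacturing sector 586.7.)

2900.6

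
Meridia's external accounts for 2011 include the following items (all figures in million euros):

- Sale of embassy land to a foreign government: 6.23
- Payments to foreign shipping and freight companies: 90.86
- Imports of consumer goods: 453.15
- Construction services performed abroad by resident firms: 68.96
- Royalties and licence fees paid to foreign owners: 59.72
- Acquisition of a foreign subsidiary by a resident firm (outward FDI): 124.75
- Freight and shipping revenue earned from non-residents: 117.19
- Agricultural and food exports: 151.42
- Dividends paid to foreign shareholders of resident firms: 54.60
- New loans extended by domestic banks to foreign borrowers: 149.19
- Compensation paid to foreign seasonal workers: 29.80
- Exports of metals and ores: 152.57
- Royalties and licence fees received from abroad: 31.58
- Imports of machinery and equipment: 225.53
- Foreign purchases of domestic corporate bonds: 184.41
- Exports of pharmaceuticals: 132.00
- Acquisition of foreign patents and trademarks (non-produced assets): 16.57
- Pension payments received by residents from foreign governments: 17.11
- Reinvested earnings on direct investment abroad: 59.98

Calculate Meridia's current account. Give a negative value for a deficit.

-182.85

Goods: -453.15 + 132.00 + 151.42 - 225.53 + 152.57 = -242.69
Services: 117.19 + 31.58 - 90.86 - 59.72 + 68.96 = 67.15
Primary income: 59.98 - 54.60 - 29.80 = -24.42
Secondary income: 17.11
Current account = (-242.69) + 67.15 + (-24.42) + 17.11 = -182.85
(Excluded from the current account — capital account: sale of embassy land to a foreign government 6.23, acquisition of foreign patents and trademarks (non-produced assets) 16.57; financial account: acquisition of a foreign subsidiary by a resident firm (outward FDI) 124.75, new loans extended by domestic banks to foreign borrowers 149.19, foreign purchases of domestic corporate bonds 184.41.)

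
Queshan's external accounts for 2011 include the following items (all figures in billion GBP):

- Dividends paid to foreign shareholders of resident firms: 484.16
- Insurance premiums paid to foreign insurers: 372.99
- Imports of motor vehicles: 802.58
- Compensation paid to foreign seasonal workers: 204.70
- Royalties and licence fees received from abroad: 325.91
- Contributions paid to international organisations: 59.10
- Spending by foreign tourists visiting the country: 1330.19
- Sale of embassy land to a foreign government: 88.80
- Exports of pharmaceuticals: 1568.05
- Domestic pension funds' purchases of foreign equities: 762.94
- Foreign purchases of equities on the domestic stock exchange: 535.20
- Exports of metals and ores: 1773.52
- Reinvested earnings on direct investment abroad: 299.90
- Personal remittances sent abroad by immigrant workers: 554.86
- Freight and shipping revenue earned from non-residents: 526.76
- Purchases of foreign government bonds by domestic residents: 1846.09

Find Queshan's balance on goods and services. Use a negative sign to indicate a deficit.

4348.86

Goods: 1568.05 + 1773.52 - 802.58 = 2538.99
Services: 1330.19 + 325.91 + 526.76 - 372.99 = 1809.87
Trade balance = 2538.99 + 1809.87 = 4348.86
(Excluded from the trade balance — primary income: dividends paid to foreign shareholders of resident firms 484.16, compensation paid to foreign seasonal workers 204.70, reinvested earnings on direct investment abroad 299.90; secondary income: contributions paid to international organisations 59.10, personal remittances sent abroad by immigrant workers 554.86; capital account: sale of embassy land to a foreign government 88.80; financial account: domestic pension funds' purchases of foreign equities 762.94, foreign purchases of equities on the domestic stock exchange 535.20, purchases of foreign government bonds by domestic residents 1846.09.)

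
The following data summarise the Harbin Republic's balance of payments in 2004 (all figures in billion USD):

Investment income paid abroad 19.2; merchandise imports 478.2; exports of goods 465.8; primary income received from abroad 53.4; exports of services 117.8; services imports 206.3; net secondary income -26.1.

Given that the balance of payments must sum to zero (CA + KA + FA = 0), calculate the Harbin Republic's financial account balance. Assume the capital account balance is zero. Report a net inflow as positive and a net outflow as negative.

92.8

Goods balance = 465.8 - 478.2 = -12.4
Services balance = 117.8 - 206.3 = -88.5
Trade balance (goods + services) = -12.4 + (-88.5) = -100.9
Net primary income = 53.4 - 19.2 = 34.2
Net secondary income = -26.1
Current account = -100.9 + 34.2 + (-26.1) = -92.8
Financial account = -(-92.8) = 92.8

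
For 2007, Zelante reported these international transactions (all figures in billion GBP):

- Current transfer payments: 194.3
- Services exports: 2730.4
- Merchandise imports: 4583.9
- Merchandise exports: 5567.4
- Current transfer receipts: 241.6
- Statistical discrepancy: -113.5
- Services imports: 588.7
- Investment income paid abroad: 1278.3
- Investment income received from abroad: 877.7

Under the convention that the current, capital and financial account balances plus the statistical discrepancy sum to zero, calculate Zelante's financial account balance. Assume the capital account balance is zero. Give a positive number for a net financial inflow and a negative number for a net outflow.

Goods balance = 5567.4 - 4583.9 = 983.5
Services balance = 2730.4 - 588.7 = 2141.7
Trade balance (goods + services) = 983.5 + 2141.7 = 3125.2
Net primary income = 877.7 - 1278.3 = -400.6
Net secondary income = 241.6 - 194.3 = 47.3
Current account = 3125.2 + (-400.6) + 47.3 = 2771.9
Financial account = -(2771.9 + (-113.5)) = -2658.4

-2658.4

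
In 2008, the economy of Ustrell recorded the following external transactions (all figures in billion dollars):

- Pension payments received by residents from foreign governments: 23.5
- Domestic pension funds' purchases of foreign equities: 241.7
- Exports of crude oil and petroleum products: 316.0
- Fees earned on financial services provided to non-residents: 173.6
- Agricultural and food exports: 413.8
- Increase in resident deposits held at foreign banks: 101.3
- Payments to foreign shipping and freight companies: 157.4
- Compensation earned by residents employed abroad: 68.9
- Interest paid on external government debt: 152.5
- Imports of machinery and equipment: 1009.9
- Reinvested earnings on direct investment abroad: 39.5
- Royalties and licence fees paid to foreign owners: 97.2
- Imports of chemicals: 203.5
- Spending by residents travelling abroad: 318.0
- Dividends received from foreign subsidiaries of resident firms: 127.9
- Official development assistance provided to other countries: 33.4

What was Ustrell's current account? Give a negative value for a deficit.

-808.7

Goods: -1009.9 + 316.0 + 413.8 - 203.5 = -483.6
Services: -157.4 - 318.0 - 97.2 + 173.6 = -399.0
Primary income: -152.5 + 39.5 + 68.9 + 127.9 = 83.8
Secondary income: -33.4 + 23.5 = -9.9
Current account = (-483.6) + (-399.0) + 83.8 + (-9.9) = -808.7
(Excluded from the current account — financial account: domestic pension funds' purchases of foreign equities 241.7, increase in resident deposits held at foreign banks 101.3.)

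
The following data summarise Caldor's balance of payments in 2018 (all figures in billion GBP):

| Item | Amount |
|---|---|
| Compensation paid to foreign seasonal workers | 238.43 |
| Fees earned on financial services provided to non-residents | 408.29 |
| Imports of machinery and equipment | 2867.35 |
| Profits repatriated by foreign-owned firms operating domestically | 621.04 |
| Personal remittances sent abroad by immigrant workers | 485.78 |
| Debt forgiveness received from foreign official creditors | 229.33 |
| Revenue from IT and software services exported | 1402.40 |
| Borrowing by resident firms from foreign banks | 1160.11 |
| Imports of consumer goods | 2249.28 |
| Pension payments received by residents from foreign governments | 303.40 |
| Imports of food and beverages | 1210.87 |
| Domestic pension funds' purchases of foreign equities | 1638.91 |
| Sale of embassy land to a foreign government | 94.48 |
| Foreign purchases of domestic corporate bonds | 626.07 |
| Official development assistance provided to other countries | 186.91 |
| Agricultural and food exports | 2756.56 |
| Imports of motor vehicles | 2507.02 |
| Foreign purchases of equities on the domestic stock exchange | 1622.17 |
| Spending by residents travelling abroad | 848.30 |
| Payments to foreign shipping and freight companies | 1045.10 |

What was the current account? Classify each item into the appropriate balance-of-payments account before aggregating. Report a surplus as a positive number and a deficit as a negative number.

-7389.43

Goods: -2507.02 - 2867.35 - 2249.28 + 2756.56 - 1210.87 = -6077.96
Services: 408.29 + 1402.40 - 1045.10 - 848.30 = -82.71
Primary income: -621.04 - 238.43 = -859.47
Secondary income: -186.91 + 303.40 - 485.78 = -369.29
Current account = (-6077.96) + (-82.71) + (-859.47) + (-369.29) = -7389.43
(Excluded from the current account — capital account: debt forgiveness received from foreign official creditors 229.33, sale of embassy land to a foreign government 94.48; financial account: borrowing by resident firms from foreign banks 1160.11, domestic pension funds' purchases of foreign equities 1638.91, foreign purchases of domestic corporate bonds 626.07, foreign purchases of equities on the domestic stock exchange 1622.17.)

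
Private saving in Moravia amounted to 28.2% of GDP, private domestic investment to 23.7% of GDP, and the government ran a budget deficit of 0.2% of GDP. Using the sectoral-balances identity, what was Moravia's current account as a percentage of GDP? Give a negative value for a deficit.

4.3

By the sectoral-balances identity, CA = (S_private - I) + (T - G).
Private balance = 28.2 - 23.7 = 4.5
Government balance (T - G) = -0.2
CA = 4.5 + (-0.2) = 4.3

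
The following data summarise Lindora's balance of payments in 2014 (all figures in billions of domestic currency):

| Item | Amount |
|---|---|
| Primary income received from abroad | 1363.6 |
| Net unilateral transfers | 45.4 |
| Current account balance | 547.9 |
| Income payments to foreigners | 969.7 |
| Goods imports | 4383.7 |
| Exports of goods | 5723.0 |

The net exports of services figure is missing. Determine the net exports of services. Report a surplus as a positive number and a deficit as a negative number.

-1230.7

Current account = goods balance + services balance + net primary income + net secondary income
Sum of the known components = 1778.6
Net exports of services = CA - (known components) = 547.9 - 1778.6 = -1230.7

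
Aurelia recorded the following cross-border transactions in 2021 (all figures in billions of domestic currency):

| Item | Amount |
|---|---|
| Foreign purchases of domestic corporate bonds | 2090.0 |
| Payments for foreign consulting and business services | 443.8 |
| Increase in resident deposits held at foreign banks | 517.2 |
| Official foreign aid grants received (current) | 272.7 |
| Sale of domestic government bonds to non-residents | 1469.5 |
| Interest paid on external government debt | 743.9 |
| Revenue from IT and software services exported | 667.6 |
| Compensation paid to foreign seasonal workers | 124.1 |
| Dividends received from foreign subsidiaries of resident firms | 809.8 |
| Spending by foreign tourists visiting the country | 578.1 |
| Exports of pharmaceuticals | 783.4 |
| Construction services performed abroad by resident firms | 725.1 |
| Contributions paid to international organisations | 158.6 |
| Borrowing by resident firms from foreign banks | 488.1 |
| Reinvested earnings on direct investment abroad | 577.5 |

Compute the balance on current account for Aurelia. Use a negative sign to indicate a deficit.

Goods: 783.4
Services: 667.6 + 578.1 - 443.8 + 725.1 = 1527.0
Primary income: 809.8 - 124.1 - 743.9 + 577.5 = 519.3
Secondary income: -158.6 + 272.7 = 114.1
Current account = 783.4 + 1527.0 + 519.3 + 114.1 = 2943.8
(Excluded from the current account — financial account: foreign purchases of domestic corporate bonds 2090.0, increase in resident deposits held at foreign banks 517.2, sale of domestic government bonds to non-residents 1469.5, borrowing by resident firms from foreign banks 488.1.)

2943.8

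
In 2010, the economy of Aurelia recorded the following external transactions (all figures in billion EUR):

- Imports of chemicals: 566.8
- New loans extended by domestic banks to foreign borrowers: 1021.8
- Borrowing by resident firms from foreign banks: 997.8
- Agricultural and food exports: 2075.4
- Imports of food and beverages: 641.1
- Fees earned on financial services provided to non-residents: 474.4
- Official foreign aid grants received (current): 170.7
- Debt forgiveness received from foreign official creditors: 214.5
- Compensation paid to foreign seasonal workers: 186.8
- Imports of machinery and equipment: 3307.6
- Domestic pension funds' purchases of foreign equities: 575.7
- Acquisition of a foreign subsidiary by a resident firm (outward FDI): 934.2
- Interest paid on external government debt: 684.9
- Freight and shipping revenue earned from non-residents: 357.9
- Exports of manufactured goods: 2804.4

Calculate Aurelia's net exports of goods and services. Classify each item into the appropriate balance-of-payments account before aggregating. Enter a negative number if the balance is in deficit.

Goods: -641.1 - 3307.6 + 2075.4 - 566.8 + 2804.4 = 364.3
Services: 474.4 + 357.9 = 832.3
Trade balance = 364.3 + 832.3 = 1196.6
(Excluded from the trade balance — financial account: new loans extended by domestic banks to foreign borrowers 1021.8, borrowing by resident firms from foreign banks 997.8, domestic pension funds' purchases of foreign equities 575.7, acquisition of a foreign subsidiary by a resident firm (outward FDI) 934.2; secondary income: official foreign aid grants received (current) 170.7; capital account: debt forgiveness received from foreign official creditors 214.5; primary income: compensation paid to foreign seasonal workers 186.8, interest paid on external government debt 684.9.)

1196.6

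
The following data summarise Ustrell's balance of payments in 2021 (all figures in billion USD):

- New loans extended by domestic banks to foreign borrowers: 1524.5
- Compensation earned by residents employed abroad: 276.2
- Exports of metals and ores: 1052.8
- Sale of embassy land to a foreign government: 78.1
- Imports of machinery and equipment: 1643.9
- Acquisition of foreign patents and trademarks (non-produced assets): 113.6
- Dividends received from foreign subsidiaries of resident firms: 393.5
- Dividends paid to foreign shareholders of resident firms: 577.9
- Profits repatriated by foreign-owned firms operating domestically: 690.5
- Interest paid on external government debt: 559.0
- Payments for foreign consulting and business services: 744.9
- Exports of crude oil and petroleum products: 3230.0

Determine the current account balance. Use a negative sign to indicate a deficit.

Goods: 3230.0 + 1052.8 - 1643.9 = 2638.9
Services: -744.9
Primary income: -690.5 - 559.0 + 393.5 - 577.9 + 276.2 = -1157.7
Current account = 2638.9 + (-744.9) + (-1157.7) = 736.3
(Excluded from the current account — financial account: new loans extended by domestic banks to foreign borrowers 1524.5; capital account: sale of embassy land to a foreign government 78.1, acquisition of foreign patents and trademarks (non-produced assets) 113.6.)

736.3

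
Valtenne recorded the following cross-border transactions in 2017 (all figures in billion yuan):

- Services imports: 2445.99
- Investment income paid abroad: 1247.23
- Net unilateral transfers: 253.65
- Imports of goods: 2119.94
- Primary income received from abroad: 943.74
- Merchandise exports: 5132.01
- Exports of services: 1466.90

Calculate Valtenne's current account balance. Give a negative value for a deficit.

Goods balance = 5132.01 - 2119.94 = 3012.07
Services balance = 1466.90 - 2445.99 = -979.09
Trade balance (goods + services) = 3012.07 + (-979.09) = 2032.98
Net primary income = 943.74 - 1247.23 = -303.49
Net secondary income = 253.65
Current account = 2032.98 + (-303.49) + 253.65 = 1983.14

1983.14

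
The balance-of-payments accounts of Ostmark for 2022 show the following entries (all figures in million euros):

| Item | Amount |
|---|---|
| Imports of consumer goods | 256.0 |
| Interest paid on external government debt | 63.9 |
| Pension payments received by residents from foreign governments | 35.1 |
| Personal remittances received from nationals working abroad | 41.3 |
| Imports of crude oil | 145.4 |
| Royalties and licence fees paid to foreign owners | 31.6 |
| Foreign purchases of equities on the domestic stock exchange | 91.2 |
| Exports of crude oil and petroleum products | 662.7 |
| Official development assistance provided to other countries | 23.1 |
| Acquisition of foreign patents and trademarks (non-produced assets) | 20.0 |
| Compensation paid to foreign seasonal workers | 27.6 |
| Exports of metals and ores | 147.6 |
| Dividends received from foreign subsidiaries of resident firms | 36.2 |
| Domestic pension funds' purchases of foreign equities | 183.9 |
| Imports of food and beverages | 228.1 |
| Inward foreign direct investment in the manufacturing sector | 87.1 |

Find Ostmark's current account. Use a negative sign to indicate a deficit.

Goods: -228.1 - 145.4 + 662.7 - 256.0 + 147.6 = 180.8
Services: -31.6
Primary income: -63.9 + 36.2 - 27.6 = -55.3
Secondary income: -23.1 + 35.1 + 41.3 = 53.3
Current account = 180.8 + (-31.6) + (-55.3) + 53.3 = 147.2
(Excluded from the current account — financial account: foreign purchases of equities on the domestic stock exchange 91.2, domestic pension funds' purchases of foreign equities 183.9, inward foreign direct investment in the manufacturing sector 87.1; capital account: acquisition of foreign patents and trademarks (non-produced assets) 20.0.)

147.2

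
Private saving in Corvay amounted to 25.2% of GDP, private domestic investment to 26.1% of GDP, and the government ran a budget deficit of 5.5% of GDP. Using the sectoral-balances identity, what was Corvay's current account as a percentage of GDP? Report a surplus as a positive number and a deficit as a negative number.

By the sectoral-balances identity, CA = (S_private - I) + (T - G).
Private balance = 25.2 - 26.1 = -0.9
Government balance (T - G) = -5.5
CA = -0.9 + (-5.5) = -6.4

-6.4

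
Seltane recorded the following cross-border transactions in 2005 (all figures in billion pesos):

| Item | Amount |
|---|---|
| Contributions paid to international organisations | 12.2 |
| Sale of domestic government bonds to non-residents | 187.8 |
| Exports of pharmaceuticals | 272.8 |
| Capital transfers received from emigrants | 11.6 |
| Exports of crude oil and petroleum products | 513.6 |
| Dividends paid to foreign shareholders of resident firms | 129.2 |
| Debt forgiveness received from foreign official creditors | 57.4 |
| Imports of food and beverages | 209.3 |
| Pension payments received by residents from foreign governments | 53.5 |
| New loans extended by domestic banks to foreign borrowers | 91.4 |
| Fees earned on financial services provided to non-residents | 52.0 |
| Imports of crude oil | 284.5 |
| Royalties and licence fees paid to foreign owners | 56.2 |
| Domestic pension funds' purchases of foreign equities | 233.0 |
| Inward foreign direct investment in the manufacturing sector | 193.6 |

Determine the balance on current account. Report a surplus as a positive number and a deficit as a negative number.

Goods: -284.5 - 209.3 + 513.6 + 272.8 = 292.6
Services: -56.2 + 52.0 = -4.2
Primary income: -129.2
Secondary income: -12.2 + 53.5 = 41.3
Current account = 292.6 + (-4.2) + (-129.2) + 41.3 = 200.5
(Excluded from the current account — financial account: sale of domestic government bonds to non-residents 187.8, new loans extended by domestic banks to foreign borrowers 91.4, domestic pension funds' purchases of foreign equities 233.0, inward foreign direct investment in the manufacturing sector 193.6; capital account: capital transfers received from emigrants 11.6, debt forgiveness received from foreign official creditors 57.4.)

200.5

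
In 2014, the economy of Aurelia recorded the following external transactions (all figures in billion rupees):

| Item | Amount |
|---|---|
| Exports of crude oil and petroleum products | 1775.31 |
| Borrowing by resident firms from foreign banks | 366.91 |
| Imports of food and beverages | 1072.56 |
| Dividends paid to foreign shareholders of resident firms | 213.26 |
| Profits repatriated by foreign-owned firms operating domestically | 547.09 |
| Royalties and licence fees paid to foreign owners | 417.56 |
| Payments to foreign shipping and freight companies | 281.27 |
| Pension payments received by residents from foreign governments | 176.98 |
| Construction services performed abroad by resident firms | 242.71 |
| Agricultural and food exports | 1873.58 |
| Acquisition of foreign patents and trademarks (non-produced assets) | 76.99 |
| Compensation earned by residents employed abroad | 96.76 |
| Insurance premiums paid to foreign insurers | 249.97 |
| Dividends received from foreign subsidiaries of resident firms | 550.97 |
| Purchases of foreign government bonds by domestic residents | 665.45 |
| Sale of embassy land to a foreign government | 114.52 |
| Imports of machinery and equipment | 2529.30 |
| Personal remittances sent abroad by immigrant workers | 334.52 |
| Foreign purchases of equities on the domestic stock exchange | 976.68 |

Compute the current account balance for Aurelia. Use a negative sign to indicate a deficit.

Goods: -2529.30 + 1873.58 - 1072.56 + 1775.31 = 47.03
Services: -281.27 - 417.56 - 249.97 + 242.71 = -706.09
Primary income: 550.97 - 547.09 + 96.76 - 213.26 = -112.62
Secondary income: 176.98 - 334.52 = -157.54
Current account = 47.03 + (-706.09) + (-112.62) + (-157.54) = -929.22
(Excluded from the current account — financial account: borrowing by resident firms from foreign banks 366.91, purchases of foreign government bonds by domestic residents 665.45, foreign purchases of equities on the domestic stock exchange 976.68; capital account: acquisition of foreign patents and trademarks (non-produced assets) 76.99, sale of embassy land to a foreign government 114.52.)

-929.22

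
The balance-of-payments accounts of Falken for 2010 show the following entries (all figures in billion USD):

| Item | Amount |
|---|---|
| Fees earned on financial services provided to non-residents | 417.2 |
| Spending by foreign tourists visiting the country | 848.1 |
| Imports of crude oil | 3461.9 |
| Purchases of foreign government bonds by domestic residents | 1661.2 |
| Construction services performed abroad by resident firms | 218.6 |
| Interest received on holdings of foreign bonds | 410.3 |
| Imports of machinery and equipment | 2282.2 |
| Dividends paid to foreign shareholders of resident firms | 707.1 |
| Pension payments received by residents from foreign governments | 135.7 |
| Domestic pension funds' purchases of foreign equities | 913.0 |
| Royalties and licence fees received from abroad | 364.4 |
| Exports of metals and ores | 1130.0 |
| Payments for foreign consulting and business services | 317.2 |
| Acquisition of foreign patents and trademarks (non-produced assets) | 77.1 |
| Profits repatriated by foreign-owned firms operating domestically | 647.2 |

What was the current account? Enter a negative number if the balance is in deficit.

-3891.3

Goods: 1130.0 - 2282.2 - 3461.9 = -4614.1
Services: -317.2 + 417.2 + 218.6 + 364.4 + 848.1 = 1531.1
Primary income: -707.1 + 410.3 - 647.2 = -944.0
Secondary income: 135.7
Current account = (-4614.1) + 1531.1 + (-944.0) + 135.7 = -3891.3
(Excluded from the current account — financial account: purchases of foreign government bonds by domestic residents 1661.2, domestic pension funds' purchases of foreign equities 913.0; capital account: acquisition of foreign patents and trademarks (non-produced assets) 77.1.)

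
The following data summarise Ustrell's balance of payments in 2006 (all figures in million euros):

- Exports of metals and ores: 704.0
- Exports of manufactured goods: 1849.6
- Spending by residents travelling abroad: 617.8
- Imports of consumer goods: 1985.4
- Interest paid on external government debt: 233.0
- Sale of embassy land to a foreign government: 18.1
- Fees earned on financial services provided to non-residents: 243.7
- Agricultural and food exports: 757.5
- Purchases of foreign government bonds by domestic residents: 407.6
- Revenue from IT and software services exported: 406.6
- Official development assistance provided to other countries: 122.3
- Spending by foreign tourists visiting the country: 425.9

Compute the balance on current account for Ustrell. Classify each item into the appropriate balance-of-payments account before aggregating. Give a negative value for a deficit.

Goods: 1849.6 + 757.5 - 1985.4 + 704.0 = 1325.7
Services: 243.7 + 425.9 - 617.8 + 406.6 = 458.4
Primary income: -233.0
Secondary income: -122.3
Current account = 1325.7 + 458.4 + (-233.0) + (-122.3) = 1428.8
(Excluded from the current account — capital account: sale of embassy land to a foreign government 18.1; financial account: purchases of foreign government bonds by domestic residents 407.6.)

1428.8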